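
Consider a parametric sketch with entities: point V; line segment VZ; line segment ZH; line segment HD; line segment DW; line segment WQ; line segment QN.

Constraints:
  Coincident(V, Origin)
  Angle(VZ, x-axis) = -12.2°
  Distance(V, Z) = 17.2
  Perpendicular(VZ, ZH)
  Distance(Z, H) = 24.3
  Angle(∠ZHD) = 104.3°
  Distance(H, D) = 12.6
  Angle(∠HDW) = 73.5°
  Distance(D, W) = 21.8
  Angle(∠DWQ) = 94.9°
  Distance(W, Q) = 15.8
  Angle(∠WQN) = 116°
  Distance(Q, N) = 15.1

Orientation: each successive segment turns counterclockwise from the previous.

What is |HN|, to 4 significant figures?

13.19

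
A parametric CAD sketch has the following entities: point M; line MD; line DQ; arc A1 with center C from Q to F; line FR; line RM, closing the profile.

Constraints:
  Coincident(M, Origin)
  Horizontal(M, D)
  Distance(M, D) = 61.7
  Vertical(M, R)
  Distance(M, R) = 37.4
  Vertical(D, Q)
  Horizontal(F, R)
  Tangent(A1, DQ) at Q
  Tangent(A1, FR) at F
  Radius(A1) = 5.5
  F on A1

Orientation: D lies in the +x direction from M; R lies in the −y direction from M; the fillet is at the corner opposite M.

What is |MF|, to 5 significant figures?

67.507

M is at the origin; MD is horizontal with |MD| = 61.7 and D on the +x side, so D = (61.700, 0.0000). MR is vertical with |MR| = 37.4 and R on the −y side, so R = (0.0000, -37.400). The virtual corner opposite M is at (61.700, -37.400). Tangency of A1 to DQ means the radius CQ is perpendicular to DQ and since A1 is tangent to FR there, CF ⟂ FR, with radius 5.5, so the center C sits 5.5 in from both sides at C = (56.200, -31.900). That places the tangent points at Q = (61.700, -31.900) on DQ and F = (56.200, -37.400) on FR. Then |MF| = |F − M| = 67.507.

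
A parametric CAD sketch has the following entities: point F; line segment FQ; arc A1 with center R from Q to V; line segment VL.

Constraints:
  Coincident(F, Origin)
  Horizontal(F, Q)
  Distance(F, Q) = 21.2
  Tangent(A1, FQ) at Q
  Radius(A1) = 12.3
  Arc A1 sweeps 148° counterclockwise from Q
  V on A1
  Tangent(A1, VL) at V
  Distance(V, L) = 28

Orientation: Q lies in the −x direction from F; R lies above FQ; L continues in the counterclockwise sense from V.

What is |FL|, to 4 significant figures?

53.74

F is at the origin; F and Q share the same y with |FQ| = 21.2 and Q on the −x side, so Q = (-21.20, 0.000). Since A1 is tangent to FQ there, RQ ⟂ FQ, so R = Q + (0, 12.3) = (-21.20, 12.30). On A1, Q sits at bearing -90° from R; a 148° counterclockwise sweep puts V at bearing 58°, so V = R + 12.3·(cos 58°, sin 58°) = (-14.68, 22.73). The tangent condition forces RV to be normal to VL, so VL runs along (−sin 58°, cos 58°); with |VL| = 28.0, L = (-38.43, 37.57). Then |FL| = |L − F| = 53.74.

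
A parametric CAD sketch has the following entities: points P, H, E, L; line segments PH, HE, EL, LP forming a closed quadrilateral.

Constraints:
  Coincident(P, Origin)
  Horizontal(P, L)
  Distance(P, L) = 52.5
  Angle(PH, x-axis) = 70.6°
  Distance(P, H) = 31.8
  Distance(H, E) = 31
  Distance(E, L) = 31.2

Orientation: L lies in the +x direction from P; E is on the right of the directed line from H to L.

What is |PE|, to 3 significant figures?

21.3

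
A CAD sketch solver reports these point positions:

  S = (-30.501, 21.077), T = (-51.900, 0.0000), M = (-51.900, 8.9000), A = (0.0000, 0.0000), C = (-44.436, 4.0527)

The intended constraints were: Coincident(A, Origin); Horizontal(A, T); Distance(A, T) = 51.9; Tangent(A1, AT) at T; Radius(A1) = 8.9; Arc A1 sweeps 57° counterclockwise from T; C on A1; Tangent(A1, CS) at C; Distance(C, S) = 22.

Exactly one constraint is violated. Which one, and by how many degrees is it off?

Tangent(A1, CS) at C — off by 6.30°.

A = (0.00, 0.00) ✓; A.y = 0.00, T.y = 0.00 ✓; |AT| = 51.90 ✓; ∠(MT, TA) = 90.00° ✓; |MT| = 8.900 ✓; bearing(M→C) − bearing(M→T) = 57.00° ✓; |MC| = 8.900 ✓; ∠(MC, CS) = 96.30° ✗; |CS| = 22.00 ✓.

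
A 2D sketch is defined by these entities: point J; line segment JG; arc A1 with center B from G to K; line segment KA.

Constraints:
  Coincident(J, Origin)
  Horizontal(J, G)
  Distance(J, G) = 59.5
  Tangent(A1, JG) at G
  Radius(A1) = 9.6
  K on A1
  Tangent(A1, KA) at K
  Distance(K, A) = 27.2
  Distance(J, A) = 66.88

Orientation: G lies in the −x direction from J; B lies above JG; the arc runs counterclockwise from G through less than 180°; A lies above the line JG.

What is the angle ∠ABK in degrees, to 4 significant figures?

70.56°

Checks: ∠(BG, GJ) = 90.00° ✓; |BG| = 9.600 ✓; |BK| = 9.600 ✓; ∠(BK, KA) = 90.00° ✓; |KA| = 27.20 ✓; |JA| = 66.88 ✓.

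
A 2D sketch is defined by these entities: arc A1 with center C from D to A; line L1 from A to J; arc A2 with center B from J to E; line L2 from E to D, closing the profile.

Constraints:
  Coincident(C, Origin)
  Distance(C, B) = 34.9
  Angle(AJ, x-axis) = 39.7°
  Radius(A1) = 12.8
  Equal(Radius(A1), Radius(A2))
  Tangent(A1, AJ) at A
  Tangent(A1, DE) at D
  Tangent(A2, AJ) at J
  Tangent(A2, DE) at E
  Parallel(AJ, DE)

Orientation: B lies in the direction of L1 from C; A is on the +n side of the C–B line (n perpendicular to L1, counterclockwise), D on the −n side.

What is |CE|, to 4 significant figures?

37.17

The slot axis is L1's direction at 39.7°, so u = (cos 39.7°, sin 39.7°) = (0.7694, 0.6388) and n = (−sin 39.7°, cos 39.7°) = (-0.6388, 0.7694). C is at the origin and B lies 34.9 along u from C, so B = 34.9·u = (26.85, 22.29). Tangency of A1 to both parallel lines with radius 12.8 puts A and D at C ± 12.8·n: A = (-8.176, 9.848), D = (8.176, -9.848). Equal radii place J and E the same way about B: J = B + 12.8·n = (18.68, 32.14), E = B − 12.8·n = (35.03, 12.44). Then |CE| = |E − C| = 37.17.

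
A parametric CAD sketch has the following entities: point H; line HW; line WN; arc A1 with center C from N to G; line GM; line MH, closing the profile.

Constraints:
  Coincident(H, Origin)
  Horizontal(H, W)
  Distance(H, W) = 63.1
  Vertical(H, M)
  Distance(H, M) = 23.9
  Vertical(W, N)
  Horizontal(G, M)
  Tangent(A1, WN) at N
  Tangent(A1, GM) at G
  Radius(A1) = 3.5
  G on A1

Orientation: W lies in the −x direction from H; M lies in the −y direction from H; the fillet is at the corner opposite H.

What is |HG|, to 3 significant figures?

64.2

H is at the origin; HW is horizontal with |HW| = 63.1 and W on the −x side, so W = (-63.1, 0.00). H and M share the same x with |HM| = 23.9 and M on the −y side, so M = (0.00, -23.9). The virtual corner opposite H is at (-63.1, -23.9). Since A1 is tangent to WN there, CN ⟂ WN and since A1 is tangent to GM there, CG ⟂ GM, with radius 3.5, so the center C sits 3.5 in from both sides at C = (-59.6, -20.4). That places the tangent points at N = (-63.1, -20.4) on WN and G = (-59.6, -23.9) on GM. Then |HG| = |G − H| = 64.2.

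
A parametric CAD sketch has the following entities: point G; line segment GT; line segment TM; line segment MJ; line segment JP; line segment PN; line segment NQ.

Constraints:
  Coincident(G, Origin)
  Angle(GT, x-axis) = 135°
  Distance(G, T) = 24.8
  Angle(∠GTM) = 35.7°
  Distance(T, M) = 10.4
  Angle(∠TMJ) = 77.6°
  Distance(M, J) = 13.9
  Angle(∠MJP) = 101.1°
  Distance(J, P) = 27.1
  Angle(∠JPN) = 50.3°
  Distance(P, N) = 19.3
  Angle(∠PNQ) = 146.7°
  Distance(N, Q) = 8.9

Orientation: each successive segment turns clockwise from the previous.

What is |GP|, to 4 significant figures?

39.85

G is at the origin; GT runs at 135.0° with length 24.8, so T = (-17.54, 17.54). ∠GTM = 35.7° gives TM at -9.300° from the x-axis; with |TM| = 10.4, M = (-7.273, 15.86). ∠TMJ = 77.6° gives MJ at -111.7° from the x-axis; with |MJ| = 13.9, J = (-12.41, 2.941). ∠MJP = 101.1° gives JP at 169.4° from the x-axis; with |JP| = 27.1, P = (-39.05, 7.926). Then |GP| = |P − G| = 39.85.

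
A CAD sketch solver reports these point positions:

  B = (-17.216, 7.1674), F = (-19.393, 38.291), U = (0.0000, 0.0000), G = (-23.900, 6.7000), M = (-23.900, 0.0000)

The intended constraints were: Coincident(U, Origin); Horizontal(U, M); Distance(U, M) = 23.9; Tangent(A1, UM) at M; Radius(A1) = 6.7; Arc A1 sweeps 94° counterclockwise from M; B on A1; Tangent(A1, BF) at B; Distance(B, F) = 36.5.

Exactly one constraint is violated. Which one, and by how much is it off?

Distance(B, F) = 36.5 — off by 5.30.

U = (0.00, 0.00) ✓; U.y = 0.00, M.y = 0.00 ✓; |UM| = 23.90 ✓; ∠(GM, MU) = 90.00° ✓; |GM| = 6.700 ✓; bearing(G→B) − bearing(G→M) = 94.00° ✓; |GB| = 6.700 ✓; ∠(GB, BF) = 90.00° ✓; |BF| = 31.20 ✗.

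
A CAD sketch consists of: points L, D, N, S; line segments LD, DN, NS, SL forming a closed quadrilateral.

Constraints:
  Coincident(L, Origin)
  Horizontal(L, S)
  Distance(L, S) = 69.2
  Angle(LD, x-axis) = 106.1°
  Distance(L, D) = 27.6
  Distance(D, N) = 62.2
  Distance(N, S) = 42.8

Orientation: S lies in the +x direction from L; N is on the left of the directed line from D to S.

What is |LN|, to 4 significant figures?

66.31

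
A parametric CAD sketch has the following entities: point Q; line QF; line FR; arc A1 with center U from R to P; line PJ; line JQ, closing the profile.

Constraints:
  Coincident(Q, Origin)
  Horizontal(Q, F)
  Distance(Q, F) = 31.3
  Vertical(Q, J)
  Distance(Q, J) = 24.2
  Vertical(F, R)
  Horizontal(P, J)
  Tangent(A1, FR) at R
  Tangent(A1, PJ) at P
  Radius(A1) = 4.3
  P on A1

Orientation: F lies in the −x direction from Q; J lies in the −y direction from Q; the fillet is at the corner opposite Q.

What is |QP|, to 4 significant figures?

36.26

The virtual corner opposite Q is at (-31.30, -24.20). A1 meets FR tangentially, so UR is at right angles to FR and the tangent condition forces UP to be normal to PJ, with radius 4.3, so the center U sits 4.3 in from both sides at U = (-27.00, -19.90). That places the tangent points at R = (-31.30, -19.90) on FR and P = (-27.00, -24.20) on PJ. Then |QP| = |P − Q| = 36.26.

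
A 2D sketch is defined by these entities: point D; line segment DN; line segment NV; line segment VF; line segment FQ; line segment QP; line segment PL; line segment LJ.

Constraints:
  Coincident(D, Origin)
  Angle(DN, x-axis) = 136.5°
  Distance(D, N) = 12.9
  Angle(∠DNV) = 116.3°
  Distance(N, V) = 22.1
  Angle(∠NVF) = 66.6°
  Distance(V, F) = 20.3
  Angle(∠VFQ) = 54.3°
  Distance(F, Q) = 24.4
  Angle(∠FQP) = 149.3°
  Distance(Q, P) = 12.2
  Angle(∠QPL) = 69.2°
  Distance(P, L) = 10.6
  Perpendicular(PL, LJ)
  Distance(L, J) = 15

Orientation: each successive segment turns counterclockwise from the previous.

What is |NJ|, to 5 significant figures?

6.9268

D is at the origin; DN runs at 136.5° with length 12.9, so N = (-9.3573, 8.8798). ∠DNV = 116.3° gives NV at -159.80° from the x-axis; with |NV| = 22.1, V = (-30.098, 1.2487). ∠NVF = 66.6° gives VF at -46.400° from the x-axis; with |VF| = 20.3, F = (-16.099, -13.452). ∠VFQ = 54.3° gives FQ at 79.300° from the x-axis; with |FQ| = 24.4, Q = (-11.568, 10.524). ∠FQP = 149.3° gives QP at 110.00° from the x-axis; with |QP| = 12.2, P = (-15.741, 21.988). ∠QPL = 69.2° gives PL at -139.20° from the x-axis; with |PL| = 10.6, L = (-23.765, 15.062). PL ⟂ LJ, so LJ runs at -49.200°; with |LJ| = 15.0, J = (-13.964, 3.7068). Then |NJ| = |J − N| = 6.9268.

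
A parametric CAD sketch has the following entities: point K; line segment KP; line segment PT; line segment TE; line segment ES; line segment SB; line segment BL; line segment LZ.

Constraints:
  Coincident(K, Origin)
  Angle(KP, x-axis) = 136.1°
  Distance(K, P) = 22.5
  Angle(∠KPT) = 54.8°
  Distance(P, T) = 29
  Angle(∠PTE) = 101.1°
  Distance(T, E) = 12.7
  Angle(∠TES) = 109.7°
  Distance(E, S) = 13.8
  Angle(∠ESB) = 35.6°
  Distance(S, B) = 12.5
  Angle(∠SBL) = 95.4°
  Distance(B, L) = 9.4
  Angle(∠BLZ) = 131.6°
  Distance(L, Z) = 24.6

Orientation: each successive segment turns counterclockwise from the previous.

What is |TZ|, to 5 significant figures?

36.502

K is at the origin; KP runs at 136.1° with length 22.5, so P = (-16.212, 15.602). ∠KPT = 54.8° gives PT at -98.700° from the x-axis; with |PT| = 29.0, T = (-20.599, -13.065). ∠PTE = 101.1° gives TE at -19.800° from the x-axis; with |TE| = 12.7, E = (-8.6498, -17.367). ∠TES = 109.7° gives ES at 50.500° from the x-axis; with |ES| = 13.8, S = (0.12810, -6.7183). ∠ESB = 35.6° gives SB at -165.10° from the x-axis; with |SB| = 12.5, B = (-11.952, -9.9325). ∠SBL = 95.4° gives BL at -80.500° from the x-axis; with |BL| = 9.4, L = (-10.400, -19.204). ∠BLZ = 131.6° gives LZ at -32.100° from the x-axis; with |LZ| = 24.6, Z = (10.439, -32.276). Then |TZ| = |Z − T| = 36.502.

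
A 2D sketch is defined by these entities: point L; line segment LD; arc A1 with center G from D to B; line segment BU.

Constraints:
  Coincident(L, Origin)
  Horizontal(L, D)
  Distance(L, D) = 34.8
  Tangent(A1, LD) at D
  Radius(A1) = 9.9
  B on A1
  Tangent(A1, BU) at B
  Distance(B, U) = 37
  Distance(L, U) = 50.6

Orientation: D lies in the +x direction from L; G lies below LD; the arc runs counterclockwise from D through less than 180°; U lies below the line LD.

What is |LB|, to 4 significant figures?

26.51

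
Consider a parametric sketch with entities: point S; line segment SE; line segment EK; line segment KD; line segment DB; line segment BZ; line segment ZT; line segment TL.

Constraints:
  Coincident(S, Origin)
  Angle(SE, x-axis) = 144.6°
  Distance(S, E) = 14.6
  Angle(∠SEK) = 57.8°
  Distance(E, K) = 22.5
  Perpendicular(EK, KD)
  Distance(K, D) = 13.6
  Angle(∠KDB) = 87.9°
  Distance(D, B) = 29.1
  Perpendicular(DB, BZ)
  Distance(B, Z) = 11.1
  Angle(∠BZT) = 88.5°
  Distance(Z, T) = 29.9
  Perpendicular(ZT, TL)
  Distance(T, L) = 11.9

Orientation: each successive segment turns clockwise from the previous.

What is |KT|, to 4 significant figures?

3.518

DB is perpendicular to BZ, so BZ runs at 110.3°; with |BZ| = 11.1, Z = (-17.06, 4.773). ∠BZT = 88.5° gives ZT at 18.80° from the x-axis; with |ZT| = 29.9, T = (11.25, 14.41). Then |KT| = |T − K| = 3.518.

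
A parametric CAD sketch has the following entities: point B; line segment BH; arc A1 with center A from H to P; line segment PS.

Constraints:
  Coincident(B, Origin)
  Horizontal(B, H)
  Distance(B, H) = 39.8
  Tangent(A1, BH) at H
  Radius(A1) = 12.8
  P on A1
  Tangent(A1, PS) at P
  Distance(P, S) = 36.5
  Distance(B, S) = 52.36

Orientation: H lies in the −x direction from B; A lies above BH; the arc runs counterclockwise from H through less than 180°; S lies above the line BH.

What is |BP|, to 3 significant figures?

29.3

Checks: |AP| = 12.80 ✓; ∠(AP, PS) = 90.00° ✓; |PS| = 36.50 ✓; |BS| = 52.36 ✓.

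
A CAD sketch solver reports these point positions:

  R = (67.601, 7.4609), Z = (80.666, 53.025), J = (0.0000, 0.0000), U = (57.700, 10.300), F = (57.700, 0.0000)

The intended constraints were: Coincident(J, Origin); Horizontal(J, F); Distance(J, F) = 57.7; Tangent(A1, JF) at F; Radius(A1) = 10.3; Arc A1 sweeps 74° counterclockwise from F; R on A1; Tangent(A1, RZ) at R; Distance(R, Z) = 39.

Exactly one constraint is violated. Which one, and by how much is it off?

Distance(R, Z) = 39 — off by 8.40.

J = (0.00, 0.00) ✓; J.y = 0.00, F.y = 0.00 ✓; |JF| = 57.70 ✓; ∠(UF, FJ) = 90.00° ✓; |UF| = 10.30 ✓; bearing(U→R) − bearing(U→F) = 74.00° ✓; |UR| = 10.30 ✓; ∠(UR, RZ) = 90.00° ✓; |RZ| = 47.40 ✗.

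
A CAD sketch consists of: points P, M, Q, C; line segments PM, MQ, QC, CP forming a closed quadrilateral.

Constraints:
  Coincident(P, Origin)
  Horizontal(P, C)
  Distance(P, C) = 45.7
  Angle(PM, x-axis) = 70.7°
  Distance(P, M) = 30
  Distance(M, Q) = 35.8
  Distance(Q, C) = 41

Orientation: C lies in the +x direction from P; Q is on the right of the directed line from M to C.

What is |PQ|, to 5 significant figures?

8.9550

Checks: |MQ| = 35.80 ✓; |QC| = 41.00 ✓.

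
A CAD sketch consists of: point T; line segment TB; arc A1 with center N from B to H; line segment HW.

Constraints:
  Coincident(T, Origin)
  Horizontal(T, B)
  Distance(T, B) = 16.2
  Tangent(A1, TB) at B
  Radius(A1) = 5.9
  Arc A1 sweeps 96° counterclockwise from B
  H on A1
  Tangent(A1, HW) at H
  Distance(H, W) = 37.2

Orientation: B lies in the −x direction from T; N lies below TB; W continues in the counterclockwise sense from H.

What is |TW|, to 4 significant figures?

47.16

T is at the origin; TB is horizontal with |TB| = 16.2 and B on the −x side, so B = (-16.20, 0.000). The tangent condition forces NB to be normal to TB, so N = B + (0, -5.9) = (-16.20, -5.900). On A1, B sits at bearing 90° from N; a 96° counterclockwise sweep puts H at bearing 186°, so H = N + 5.9·(cos 186°, sin 186°) = (-22.07, -6.517). A1 meets HW tangentially, so NH is at right angles to HW, so HW runs along (−sin 186°, cos 186°); with |HW| = 37.2, W = (-18.18, -43.51). Then |TW| = |W − T| = 47.16.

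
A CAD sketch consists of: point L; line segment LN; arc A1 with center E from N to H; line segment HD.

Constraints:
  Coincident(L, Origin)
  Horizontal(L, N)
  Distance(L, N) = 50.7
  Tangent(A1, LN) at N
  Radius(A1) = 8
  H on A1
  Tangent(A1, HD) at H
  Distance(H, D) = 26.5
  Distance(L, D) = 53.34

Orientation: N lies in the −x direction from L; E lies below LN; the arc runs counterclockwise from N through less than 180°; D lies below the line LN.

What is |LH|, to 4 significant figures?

58.51

Checks: L.y = 0.00, N.y = 0.00 ✓; |LN| = 50.70 ✓; |EH| = 8.000 ✓; ∠(EH, HD) = 90.00° ✓; |HD| = 26.50 ✓; |LD| = 53.34 ✓.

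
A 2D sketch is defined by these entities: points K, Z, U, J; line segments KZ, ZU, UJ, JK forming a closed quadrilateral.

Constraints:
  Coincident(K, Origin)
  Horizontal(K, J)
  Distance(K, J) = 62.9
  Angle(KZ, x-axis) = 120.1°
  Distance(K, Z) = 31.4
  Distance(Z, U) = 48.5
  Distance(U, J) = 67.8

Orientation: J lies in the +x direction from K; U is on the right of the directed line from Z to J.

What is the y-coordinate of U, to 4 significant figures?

-19.37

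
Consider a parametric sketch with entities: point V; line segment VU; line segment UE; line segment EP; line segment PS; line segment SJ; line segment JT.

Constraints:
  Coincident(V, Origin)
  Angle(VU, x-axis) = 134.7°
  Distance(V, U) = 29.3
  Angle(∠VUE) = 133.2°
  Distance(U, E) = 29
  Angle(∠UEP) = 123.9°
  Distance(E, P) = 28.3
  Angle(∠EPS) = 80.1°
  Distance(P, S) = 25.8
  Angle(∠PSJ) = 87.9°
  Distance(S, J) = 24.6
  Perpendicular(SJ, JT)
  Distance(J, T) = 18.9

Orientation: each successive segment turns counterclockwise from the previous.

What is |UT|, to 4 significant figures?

29.86

∠PSJ = 87.9° gives SJ at 69.60° from the x-axis; with |SJ| = 24.6, J = (-32.35, 9.357). SJ is perpendicular to JT, so JT runs at 159.6°; with |JT| = 18.9, T = (-50.07, 15.94). Then |UT| = |T − U| = 29.86.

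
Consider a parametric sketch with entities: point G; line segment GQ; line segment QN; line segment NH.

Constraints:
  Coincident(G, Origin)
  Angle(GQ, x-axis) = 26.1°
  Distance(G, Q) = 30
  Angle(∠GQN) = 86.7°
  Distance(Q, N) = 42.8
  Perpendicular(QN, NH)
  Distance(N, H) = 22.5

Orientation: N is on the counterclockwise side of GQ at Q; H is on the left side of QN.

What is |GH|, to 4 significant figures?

41.74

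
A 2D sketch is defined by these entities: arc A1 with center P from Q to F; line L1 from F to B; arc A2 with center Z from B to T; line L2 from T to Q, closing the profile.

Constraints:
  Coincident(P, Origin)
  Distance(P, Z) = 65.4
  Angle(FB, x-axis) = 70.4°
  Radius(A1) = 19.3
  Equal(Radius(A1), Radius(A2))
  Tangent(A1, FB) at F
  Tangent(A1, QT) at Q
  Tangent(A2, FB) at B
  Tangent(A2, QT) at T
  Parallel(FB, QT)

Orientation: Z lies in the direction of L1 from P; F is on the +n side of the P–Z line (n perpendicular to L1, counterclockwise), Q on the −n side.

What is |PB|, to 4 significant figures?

68.19

The slot axis is L1's direction at 70.4°, so u = (cos 70.4°, sin 70.4°) = (0.3355, 0.9421) and n = (−sin 70.4°, cos 70.4°) = (-0.9421, 0.3355). P is at the origin and Z lies 65.4 along u from P, so Z = 65.4·u = (21.94, 61.61). Tangency of A1 to both parallel lines with radius 19.3 puts F and Q at P ± 19.3·n: F = (-18.18, 6.474), Q = (18.18, -6.474). Equal radii place B and T the same way about Z: B = Z + 19.3·n = (3.757, 68.08), T = Z − 19.3·n = (40.12, 55.14). Then |PB| = |B − P| = 68.19.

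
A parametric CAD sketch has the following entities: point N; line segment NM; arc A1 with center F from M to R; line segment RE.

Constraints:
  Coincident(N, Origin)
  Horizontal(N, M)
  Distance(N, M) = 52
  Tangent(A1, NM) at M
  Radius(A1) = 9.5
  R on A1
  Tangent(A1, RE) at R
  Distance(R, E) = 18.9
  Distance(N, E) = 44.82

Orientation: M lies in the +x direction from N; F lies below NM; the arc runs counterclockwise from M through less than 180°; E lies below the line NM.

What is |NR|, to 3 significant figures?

43.4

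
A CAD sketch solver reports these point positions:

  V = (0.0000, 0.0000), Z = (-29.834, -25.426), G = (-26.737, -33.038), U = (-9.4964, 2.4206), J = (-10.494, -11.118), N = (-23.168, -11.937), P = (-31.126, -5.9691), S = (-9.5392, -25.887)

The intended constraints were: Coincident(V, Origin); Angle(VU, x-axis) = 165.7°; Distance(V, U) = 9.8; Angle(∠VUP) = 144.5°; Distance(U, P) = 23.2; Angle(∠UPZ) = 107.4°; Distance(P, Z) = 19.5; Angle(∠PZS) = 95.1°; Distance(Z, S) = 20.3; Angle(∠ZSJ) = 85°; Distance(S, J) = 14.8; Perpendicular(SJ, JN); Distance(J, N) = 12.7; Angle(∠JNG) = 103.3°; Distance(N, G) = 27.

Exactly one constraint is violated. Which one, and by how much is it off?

Distance(N, G) = 27 — off by 5.60.

V = (0.00, 0.00) ✓; VU at 165.7° ✓; |VU| = 9.800 ✓; ∠VUP = 144.5° ✓; |UP| = 23.20 ✓; ∠UPZ = 107.4° ✓; |PZ| = 19.50 ✓; ∠PZS = 95.10° ✓; |ZS| = 20.30 ✓; ∠ZSJ = 85.00° ✓; |SJ| = 14.80 ✓; ∠(SJ, JN) = 90.00° ✓; |JN| = 12.70 ✓; ∠JNG = 103.3° ✓; |NG| = 21.40 ✗.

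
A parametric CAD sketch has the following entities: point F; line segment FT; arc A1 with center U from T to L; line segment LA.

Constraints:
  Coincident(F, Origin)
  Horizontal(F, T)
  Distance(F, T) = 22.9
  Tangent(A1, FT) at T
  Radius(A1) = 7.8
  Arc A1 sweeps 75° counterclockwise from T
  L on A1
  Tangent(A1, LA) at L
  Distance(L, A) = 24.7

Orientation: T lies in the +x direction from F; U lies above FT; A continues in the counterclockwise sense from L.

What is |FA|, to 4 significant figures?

47.27

F is at the origin; FT is horizontal with |FT| = 22.9 and T on the +x side, so T = (22.90, 0.000). Tangency of A1 to FT means the radius UT is perpendicular to FT, so U = T + (0, 7.8) = (22.90, 7.800). On A1, T sits at bearing -90° from U; a 75° counterclockwise sweep puts L at bearing -15°, so L = U + 7.8·(cos -15°, sin -15°) = (30.43, 5.781). A1 meets LA tangentially, so UL is at right angles to LA, so LA runs along (−sin -15°, cos -15°); with |LA| = 24.7, A = (36.83, 29.64). Then |FA| = |A − F| = 47.27.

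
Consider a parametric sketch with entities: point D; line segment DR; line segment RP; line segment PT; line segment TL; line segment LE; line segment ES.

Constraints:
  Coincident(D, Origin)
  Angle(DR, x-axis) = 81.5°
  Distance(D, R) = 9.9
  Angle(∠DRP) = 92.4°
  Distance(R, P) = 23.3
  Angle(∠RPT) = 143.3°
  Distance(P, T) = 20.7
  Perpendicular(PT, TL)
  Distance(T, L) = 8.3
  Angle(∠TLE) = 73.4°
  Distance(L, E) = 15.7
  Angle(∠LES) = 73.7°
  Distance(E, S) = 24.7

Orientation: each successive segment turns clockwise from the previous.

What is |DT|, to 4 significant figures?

40.39

D is at the origin; DR runs at 81.5° with length 9.9, so R = (1.463, 9.791). ∠DRP = 92.4° gives RP at -6.100° from the x-axis; with |RP| = 23.3, P = (24.63, 7.315). ∠RPT = 143.3° gives PT at -42.80° from the x-axis; with |PT| = 20.7, T = (39.82, -6.749). Then |DT| = |T − D| = 40.39.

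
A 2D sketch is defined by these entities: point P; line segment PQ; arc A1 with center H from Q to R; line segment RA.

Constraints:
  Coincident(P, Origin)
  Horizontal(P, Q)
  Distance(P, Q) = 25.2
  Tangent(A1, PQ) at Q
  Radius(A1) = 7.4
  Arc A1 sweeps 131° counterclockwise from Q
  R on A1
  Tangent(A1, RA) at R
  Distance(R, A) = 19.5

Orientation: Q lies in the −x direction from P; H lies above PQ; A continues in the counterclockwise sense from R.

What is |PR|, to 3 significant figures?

23.1

P is at the origin; PQ is horizontal with |PQ| = 25.2 and Q on the −x side, so Q = (-25.2, 0.00). Tangency of A1 to PQ means the radius HQ is perpendicular to PQ, so H = Q + (0, 7.4) = (-25.2, 7.40). On A1, Q sits at bearing -90° from H; a 131° counterclockwise sweep puts R at bearing 41°, so R = H + 7.4·(cos 41°, sin 41°) = (-19.6, 12.3). Then |PR| = |R − P| = 23.1.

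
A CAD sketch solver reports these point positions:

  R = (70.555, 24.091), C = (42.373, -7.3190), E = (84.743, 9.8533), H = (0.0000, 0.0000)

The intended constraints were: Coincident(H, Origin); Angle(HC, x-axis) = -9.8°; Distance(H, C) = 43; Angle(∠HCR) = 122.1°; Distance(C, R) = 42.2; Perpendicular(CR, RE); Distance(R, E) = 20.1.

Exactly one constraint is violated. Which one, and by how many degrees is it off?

Perpendicular(CR, RE) — off by 3.20°.

H = (0.00, 0.00) ✓; HC at -9.800° ✓; |HC| = 43.00 ✓; ∠HCR = 122.1° ✓; |CR| = 42.20 ✓; ∠(CR, RE) = 93.20° ✗; |RE| = 20.10 ✓.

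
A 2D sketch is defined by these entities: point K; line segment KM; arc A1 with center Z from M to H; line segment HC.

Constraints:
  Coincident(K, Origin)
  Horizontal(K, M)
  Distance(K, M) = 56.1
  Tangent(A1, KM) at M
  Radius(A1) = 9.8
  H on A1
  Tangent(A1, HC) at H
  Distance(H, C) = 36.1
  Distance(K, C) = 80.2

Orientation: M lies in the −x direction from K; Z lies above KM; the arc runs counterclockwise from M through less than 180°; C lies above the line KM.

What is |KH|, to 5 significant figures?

49.845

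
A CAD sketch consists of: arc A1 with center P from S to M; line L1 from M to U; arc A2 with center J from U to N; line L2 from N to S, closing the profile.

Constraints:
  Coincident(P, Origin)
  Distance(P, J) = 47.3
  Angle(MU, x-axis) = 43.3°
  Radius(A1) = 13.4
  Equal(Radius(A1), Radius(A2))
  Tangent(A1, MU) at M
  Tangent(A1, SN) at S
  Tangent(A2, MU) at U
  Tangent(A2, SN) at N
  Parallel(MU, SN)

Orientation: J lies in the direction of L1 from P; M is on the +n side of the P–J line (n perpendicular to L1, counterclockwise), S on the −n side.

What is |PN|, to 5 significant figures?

49.161

Tangency of A1 to both parallel lines with radius 13.4 puts M and S at P ± 13.4·n: M = (-9.1900, 9.7522), S = (9.1900, -9.7522). Equal radii place U and N the same way about J: U = J + 13.4·n = (25.234, 42.191), N = J − 13.4·n = (43.614, 22.687). Then |PN| = |N − P| = 49.161.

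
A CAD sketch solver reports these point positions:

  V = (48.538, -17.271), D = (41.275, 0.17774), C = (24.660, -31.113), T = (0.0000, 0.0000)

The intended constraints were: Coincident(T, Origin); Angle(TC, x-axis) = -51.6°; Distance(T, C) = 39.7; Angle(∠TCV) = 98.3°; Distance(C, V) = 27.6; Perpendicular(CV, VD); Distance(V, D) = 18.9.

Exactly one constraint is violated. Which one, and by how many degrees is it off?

Perpendicular(CV, VD) — off by 7.50°.

T = (0.00, 0.00) ✓; TC at -51.60° ✓; |TC| = 39.70 ✓; ∠TCV = 98.30° ✓; |CV| = 27.60 ✓; ∠(CV, VD) = 82.50° ✗; |VD| = 18.90 ✓.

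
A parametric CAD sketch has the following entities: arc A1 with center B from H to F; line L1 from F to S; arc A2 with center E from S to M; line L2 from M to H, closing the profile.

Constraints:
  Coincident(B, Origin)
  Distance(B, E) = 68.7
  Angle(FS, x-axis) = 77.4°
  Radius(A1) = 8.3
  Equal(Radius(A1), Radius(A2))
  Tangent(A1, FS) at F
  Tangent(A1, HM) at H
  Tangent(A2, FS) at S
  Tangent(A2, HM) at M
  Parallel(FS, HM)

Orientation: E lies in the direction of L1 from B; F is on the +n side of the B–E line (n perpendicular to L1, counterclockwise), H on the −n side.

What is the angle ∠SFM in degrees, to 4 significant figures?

13.58°

The slot axis is L1's direction at 77.4°, so u = (cos 77.4°, sin 77.4°) = (0.2181, 0.9759) and n = (−sin 77.4°, cos 77.4°) = (-0.9759, 0.2181). B is at the origin and E lies 68.7 along u from B, so E = 68.7·u = (14.99, 67.05). Tangency of A1 to both parallel lines with radius 8.3 puts F and H at B ± 8.3·n: F = (-8.100, 1.811), H = (8.100, -1.811). Equal radii place S and M the same way about E: S = E + 8.3·n = (6.886, 68.86), M = E − 8.3·n = (23.09, 65.23). Then cos ∠SFM = FS·FM / (|FS||FM|), giving 13.58°.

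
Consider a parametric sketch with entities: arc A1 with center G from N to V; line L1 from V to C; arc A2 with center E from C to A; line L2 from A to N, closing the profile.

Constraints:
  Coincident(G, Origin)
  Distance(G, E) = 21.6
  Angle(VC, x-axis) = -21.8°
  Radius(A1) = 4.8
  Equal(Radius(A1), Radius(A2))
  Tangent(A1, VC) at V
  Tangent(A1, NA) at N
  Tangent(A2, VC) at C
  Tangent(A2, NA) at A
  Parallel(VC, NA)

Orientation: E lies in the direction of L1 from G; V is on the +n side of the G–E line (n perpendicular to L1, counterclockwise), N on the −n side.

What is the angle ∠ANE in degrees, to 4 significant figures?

12.53°

The slot axis is L1's direction at -21.8°, so u = (cos -21.8°, sin -21.8°) = (0.9285, -0.3714) and n = (−sin -21.8°, cos -21.8°) = (0.3714, 0.9285). G is at the origin and E lies 21.6 along u from G, so E = 21.6·u = (20.06, -8.022). Tangency of A1 to both parallel lines with radius 4.8 puts V and N at G ± 4.8·n: V = (1.783, 4.457), N = (-1.783, -4.457). Equal radii place C and A the same way about E: C = E + 4.8·n = (21.84, -3.565), A = E − 4.8·n = (18.27, -12.48). Then cos ∠ANE = NA·NE / (|NA||NE|), giving 12.53°.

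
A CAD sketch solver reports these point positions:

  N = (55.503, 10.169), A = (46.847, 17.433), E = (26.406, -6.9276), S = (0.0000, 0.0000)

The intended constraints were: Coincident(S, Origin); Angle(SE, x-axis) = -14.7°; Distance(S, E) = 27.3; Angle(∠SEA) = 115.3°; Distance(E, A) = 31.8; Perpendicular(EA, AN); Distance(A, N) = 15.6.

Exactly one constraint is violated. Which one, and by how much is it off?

Distance(A, N) = 15.6 — off by 4.30.

S = (0.00, 0.00) ✓; SE at -14.70° ✓; |SE| = 27.30 ✓; ∠SEA = 115.3° ✓; |EA| = 31.80 ✓; ∠(EA, AN) = 90.00° ✓; |AN| = 11.30 ✗.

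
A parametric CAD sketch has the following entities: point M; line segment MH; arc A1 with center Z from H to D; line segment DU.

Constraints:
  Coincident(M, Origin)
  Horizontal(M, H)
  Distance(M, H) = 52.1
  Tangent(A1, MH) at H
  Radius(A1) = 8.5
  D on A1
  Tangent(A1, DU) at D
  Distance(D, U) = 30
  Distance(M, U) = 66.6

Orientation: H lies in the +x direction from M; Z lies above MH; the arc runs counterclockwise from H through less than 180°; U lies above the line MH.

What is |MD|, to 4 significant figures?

61.27

M is at the origin; M and H share the same y with |MH| = 52.1 and H on the +x side, so H = (52.10, 0.000). The tangent condition forces ZH to be normal to MH, so Z = H + (0, 8.5) = (52.10, 8.500). Since ZD ⟂ DU (tangency), |ZU| = √(8.5² + 30.0²) = 31.18 regardless of where D sits on A1. So U lies on both circle(M, 66.6) and circle(Z, 31.18); the above-MH intersection is U = (53.51, 39.65). D is the foot of the tangent from U: D = (60.37, 10.44).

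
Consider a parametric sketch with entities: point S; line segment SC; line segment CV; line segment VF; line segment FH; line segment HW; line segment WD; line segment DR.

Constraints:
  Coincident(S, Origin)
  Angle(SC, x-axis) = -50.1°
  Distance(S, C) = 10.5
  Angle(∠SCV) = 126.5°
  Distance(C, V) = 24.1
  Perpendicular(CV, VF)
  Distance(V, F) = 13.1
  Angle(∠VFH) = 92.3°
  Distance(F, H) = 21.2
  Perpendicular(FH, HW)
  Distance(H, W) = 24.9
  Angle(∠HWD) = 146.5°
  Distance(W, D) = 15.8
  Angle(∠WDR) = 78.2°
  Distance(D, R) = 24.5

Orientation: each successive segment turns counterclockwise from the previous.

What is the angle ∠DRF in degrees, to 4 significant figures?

122.3°

S is at the origin; SC runs at -50.1° with length 10.5, so C = (6.735, -8.055). ∠SCV = 126.5° gives CV at 3.400° from the x-axis; with |CV| = 24.1, V = (30.79, -6.626). CV ⟂ VF, so VF runs at 93.40°; with |VF| = 13.1, F = (30.02, 6.451). ∠VFH = 92.3° gives FH at -178.9° from the x-axis; with |FH| = 21.2, H = (8.820, 6.044). The perpendicularity gives HW at right angles to FH, so HW runs at -88.90°; with |HW| = 24.9, W = (9.298, -18.85). ∠HWD = 146.5° gives WD at -55.40° from the x-axis; with |WD| = 15.8, D = (18.27, -31.86). ∠WDR = 78.2° gives DR at 46.40° from the x-axis; with |DR| = 24.5, R = (35.17, -14.11). Then cos ∠DRF = RD·RF / (|RD||RF|), giving 122.3°.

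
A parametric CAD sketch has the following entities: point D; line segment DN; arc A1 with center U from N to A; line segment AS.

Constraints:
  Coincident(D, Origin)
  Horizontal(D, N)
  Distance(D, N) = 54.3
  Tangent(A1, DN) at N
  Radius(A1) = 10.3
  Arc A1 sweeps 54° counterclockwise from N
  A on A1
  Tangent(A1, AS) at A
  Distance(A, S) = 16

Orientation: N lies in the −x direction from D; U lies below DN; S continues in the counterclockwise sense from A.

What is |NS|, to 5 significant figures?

24.701

On A1, N sits at bearing 90° from U; a 54° counterclockwise sweep puts A at bearing 144°, so A = U + 10.3·(cos 144°, sin 144°) = (-62.633, -4.2458). Since A1 is tangent to AS there, UA ⟂ AS, so AS runs along (−sin 144°, cos 144°); with |AS| = 16.0, S = (-72.037, -17.190). Then |NS| = |S − N| = 24.701.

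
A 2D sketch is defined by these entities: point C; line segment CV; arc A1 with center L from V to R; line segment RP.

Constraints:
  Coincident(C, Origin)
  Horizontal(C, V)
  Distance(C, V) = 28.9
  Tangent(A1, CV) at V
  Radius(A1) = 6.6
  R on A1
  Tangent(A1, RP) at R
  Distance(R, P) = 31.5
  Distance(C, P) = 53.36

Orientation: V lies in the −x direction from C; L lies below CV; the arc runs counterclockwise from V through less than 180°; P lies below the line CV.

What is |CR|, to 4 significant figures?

36.00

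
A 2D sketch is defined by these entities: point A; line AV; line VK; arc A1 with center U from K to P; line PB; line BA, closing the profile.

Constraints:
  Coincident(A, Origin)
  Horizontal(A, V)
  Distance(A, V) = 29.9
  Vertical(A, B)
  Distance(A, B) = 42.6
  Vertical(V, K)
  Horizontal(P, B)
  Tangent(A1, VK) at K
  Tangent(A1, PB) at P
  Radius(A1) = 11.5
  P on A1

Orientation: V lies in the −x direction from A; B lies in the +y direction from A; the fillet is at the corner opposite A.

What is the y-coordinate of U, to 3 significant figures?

31.1

A is at the origin; A and V share the same y with |AV| = 29.9 and V on the −x side, so V = (-29.9, 0.00). AB is vertical with |AB| = 42.6 and B on the +y side, so B = (0.00, 42.6). The virtual corner opposite A is at (-29.9, 42.6). A1 meets VK tangentially, so UK is at right angles to VK and since A1 is tangent to PB there, UP ⟂ PB, with radius 11.5, so the center U sits 11.5 in from both sides at U = (-18.4, 31.1). So U.y = 31.1.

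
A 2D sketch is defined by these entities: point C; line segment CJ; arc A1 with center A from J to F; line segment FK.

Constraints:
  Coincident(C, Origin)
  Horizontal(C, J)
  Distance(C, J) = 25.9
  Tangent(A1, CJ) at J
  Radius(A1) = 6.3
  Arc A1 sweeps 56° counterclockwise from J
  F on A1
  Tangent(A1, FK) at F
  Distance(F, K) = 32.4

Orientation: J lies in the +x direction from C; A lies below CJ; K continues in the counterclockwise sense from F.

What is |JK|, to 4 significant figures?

37.73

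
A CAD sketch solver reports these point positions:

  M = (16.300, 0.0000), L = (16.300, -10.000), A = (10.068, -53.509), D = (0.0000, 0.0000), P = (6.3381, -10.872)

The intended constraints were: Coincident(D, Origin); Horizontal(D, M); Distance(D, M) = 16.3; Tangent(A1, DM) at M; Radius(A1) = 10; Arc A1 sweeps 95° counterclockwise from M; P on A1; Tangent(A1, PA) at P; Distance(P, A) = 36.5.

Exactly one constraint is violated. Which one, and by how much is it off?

Distance(P, A) = 36.5 — off by 6.30.

D = (0.00, 0.00) ✓; D.y = 0.00, M.y = 0.00 ✓; |DM| = 16.30 ✓; ∠(LM, MD) = 90.00° ✓; |LM| = 10.00 ✓; bearing(L→P) − bearing(L→M) = 95.00° ✓; |LP| = 10.00 ✓; ∠(LP, PA) = 90.00° ✓; |PA| = 42.80 ✗.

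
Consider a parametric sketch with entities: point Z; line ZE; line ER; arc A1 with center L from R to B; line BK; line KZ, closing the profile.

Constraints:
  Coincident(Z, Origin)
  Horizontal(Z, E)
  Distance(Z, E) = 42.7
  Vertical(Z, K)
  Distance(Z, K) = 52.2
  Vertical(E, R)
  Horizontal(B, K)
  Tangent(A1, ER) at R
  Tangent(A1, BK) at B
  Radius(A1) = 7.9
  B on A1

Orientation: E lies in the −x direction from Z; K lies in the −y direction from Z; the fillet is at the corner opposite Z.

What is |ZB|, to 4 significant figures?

62.74

The virtual corner opposite Z is at (-42.70, -52.20). Since A1 is tangent to ER there, LR ⟂ ER and A1 meets BK tangentially, so LB is at right angles to BK, with radius 7.9, so the center L sits 7.9 in from both sides at L = (-34.80, -44.30). That places the tangent points at R = (-42.70, -44.30) on ER and B = (-34.80, -52.20) on BK. Then |ZB| = |B − Z| = 62.74.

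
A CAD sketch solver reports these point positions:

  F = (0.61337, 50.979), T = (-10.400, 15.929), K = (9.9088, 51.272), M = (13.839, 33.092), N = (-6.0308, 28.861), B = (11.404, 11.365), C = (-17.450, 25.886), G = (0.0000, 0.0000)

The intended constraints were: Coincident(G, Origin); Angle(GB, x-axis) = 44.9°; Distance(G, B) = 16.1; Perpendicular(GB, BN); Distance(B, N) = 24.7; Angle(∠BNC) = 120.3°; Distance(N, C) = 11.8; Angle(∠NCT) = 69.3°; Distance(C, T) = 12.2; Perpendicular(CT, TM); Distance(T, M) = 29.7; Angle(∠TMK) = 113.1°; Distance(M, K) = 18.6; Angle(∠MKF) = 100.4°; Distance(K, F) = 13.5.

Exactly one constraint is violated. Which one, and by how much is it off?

Distance(K, F) = 13.5 — off by 4.20.

G = (0.00, 0.00) ✓; GB at 44.90° ✓; |GB| = 16.10 ✓; ∠(GB, BN) = 90.00° ✓; |BN| = 24.70 ✓; ∠BNC = 120.3° ✓; |NC| = 11.80 ✓; ∠NCT = 69.30° ✓; |CT| = 12.20 ✓; ∠(CT, TM) = 90.00° ✓; |TM| = 29.70 ✓; ∠TMK = 113.1° ✓; |MK| = 18.60 ✓; ∠MKF = 100.4° ✓; |KF| = 9.300 ✗.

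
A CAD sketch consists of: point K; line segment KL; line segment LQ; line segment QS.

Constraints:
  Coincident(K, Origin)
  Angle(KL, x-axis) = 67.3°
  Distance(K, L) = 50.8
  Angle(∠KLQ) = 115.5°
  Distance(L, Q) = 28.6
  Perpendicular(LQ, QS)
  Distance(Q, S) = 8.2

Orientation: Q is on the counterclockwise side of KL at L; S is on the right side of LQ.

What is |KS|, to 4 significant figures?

73.95

K is at the origin; KL runs at 67.3° with length 50.8, so L = 50.8·(cos 67.3°, sin 67.3°) = (19.60, 46.86). ∠KLQ = 115.5°, so LQ runs at 67.3° + (180° − 115.5°) = 131.8° from the x-axis; with |LQ| = 28.6, Q = L + 28.6·(cos 131.8°, sin 131.8°) = (0.5412, 68.19). LQ ⟂ QS; with |QS| = 8.2 on the right of LQ, S = Q + 8.2·(0.7455, 0.6665) = (6.654, 73.65). Then |KS| = |S − K| = 73.95.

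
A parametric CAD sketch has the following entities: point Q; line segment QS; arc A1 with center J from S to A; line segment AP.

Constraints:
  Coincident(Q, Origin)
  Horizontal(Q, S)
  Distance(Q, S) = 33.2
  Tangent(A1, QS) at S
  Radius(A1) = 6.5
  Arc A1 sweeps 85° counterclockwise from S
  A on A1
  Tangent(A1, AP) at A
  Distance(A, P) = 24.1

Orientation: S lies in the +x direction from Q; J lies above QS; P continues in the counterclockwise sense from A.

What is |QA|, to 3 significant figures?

40.1

Q is at the origin; Q and S share the same y with |QS| = 33.2 and S on the +x side, so S = (33.2, 0.00). A1 meets QS tangentially, so JS is at right angles to QS, so J = S + (0, 6.5) = (33.2, 6.50). On A1, S sits at bearing -90° from J; an 85° counterclockwise sweep puts A at bearing -5°, so A = J + 6.5·(cos -5°, sin -5°) = (39.7, 5.93). Then |QA| = |A − Q| = 40.1.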